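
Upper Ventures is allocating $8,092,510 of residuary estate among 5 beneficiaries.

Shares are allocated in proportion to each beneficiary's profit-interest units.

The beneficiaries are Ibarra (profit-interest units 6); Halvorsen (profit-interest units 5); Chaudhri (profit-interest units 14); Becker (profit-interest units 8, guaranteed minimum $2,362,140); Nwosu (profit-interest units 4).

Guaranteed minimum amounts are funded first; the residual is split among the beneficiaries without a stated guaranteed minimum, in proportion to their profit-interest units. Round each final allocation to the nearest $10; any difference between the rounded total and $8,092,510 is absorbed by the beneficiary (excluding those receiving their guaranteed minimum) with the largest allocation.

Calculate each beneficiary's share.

Fund the minimums — Becker $2,362,140. Residual $5,730,370.
Residual split over remaining profit-interest units 29: Ibarra 1,185,593.79 → $1,185,590; Halvorsen 987,994.83 → $987,990; Chaudhri 2,766,385.52 → $2,766,390; Nwosu 790,395.86 → $790,400.

Ibarra: $1,185,590 | Halvorsen: $987,990 | Chaudhri: $2,766,390 | Becker: $2,362,140 | Nwosu: $790,400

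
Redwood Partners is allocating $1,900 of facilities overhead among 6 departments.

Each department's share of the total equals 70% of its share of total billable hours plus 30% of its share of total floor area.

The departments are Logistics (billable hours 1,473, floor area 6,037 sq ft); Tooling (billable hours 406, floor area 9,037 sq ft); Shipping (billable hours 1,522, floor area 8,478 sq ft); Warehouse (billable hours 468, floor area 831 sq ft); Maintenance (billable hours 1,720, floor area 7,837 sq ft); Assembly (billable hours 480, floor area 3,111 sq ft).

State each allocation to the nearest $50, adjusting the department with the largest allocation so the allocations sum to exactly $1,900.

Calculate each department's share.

Totals — billable hours 6,069, floor area 35,331.
Combined weights (70% billable hours + 30% floor area): Logistics 0.2212; Tooling 0.1236; Shipping 0.2475; Warehouse 0.0610; Maintenance 0.2649; Assembly 0.0818.
Unrounded shares: Logistics 420.20; Tooling 234.77; Shipping 470.32; Warehouse 115.97; Maintenance 503.37; Assembly 155.38.
At nearest $50: Logistics $400; Tooling $250; Shipping $450; Warehouse $100; Maintenance $500; Assembly $150. Sum = $1,850.
Difference $1,900 − $1,850 = +$50 applied to largest allocation (Maintenance): Maintenance becomes $550.

Logistics: $400 | Tooling: $250 | Shipping: $450 | Warehouse: $100 | Maintenance: $550 | Assembly: $150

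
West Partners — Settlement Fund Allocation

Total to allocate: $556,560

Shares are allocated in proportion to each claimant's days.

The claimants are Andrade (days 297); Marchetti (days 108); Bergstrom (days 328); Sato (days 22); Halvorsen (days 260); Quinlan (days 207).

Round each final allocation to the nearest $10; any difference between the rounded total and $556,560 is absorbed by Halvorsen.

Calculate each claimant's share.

Combined days = 1,222.
Pro-rata amounts: Andrade 297/1,222 × $556,560 = 135,268.67; Marchetti 108/1,222 × $556,560 = 49,188.61; Bergstrom 328/1,222 × $556,560 = 149,387.63; Sato 22/1,222 × $556,560 = 10,019.90; Halvorsen 260/1,222 × $556,560 = 118,417.02; Quinlan 207/1,222 × $556,560 = 94,278.17.
At nearest $10: Andrade $135,270; Marchetti $49,190; Bergstrom $149,390; Sato $10,020; Halvorsen $118,420; Quinlan $94,280. Sum = $556,570.
Difference $556,560 − $556,570 = −$10 applied to Halvorsen: Halvorsen becomes $118,410.

Andrade: $135,270 · Marchetti: $49,190 · Bergstrom: $149,390 · Sato: $10,020 · Halvorsen: $118,410 · Quinlan: $94,280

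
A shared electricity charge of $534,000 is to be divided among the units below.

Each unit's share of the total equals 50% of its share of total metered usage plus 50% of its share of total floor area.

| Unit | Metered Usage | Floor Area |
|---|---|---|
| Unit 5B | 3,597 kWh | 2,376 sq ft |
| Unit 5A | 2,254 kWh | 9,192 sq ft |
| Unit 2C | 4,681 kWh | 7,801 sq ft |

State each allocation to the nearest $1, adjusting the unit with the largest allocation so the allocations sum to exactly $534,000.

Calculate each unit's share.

Metered usage total 10,532; floor area total 19,369.
Composite weights (50% metered usage + 50% floor area): Unit 5B 0.2321; Unit 5A 0.3443; Unit 2C 0.4236.
Unrounded shares: Unit 5B 123,941.62; Unit 5A 183,852.78; Unit 2C 226,205.60.
At nearest $1: Unit 5B $123,942; Unit 5A $183,853; Unit 2C $226,206. Sum = $534,001.
Difference $534,000 − $534,001 = −$1 applied to largest allocation (Unit 2C): Unit 2C becomes $226,205.

Unit 5B: $123,942 | Unit 5A: $183,853 | Unit 2C: $226,205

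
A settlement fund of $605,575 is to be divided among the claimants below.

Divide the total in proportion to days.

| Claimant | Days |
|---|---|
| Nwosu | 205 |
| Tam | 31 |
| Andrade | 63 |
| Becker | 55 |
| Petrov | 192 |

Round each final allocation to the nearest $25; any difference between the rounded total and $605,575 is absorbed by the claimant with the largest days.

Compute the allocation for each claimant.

Days total: 205 + 31 + 63 + 55 + 192 = 546.
Raw shares: Nwosu 227,367.90; Tam 34,382.46; Andrade 69,874.04; Becker 61,001.14; Petrov 212,949.45.
At nearest $25: Nwosu $227,375; Tam $34,375; Andrade $69,875; Becker $61,000; Petrov $212,950. Sum = $605,575.
No rounding difference to absorb.

Nwosu: $227,375 | Tam: $34,375 | Andrade: $69,875 | Becker: $61,000 | Petrov: $212,950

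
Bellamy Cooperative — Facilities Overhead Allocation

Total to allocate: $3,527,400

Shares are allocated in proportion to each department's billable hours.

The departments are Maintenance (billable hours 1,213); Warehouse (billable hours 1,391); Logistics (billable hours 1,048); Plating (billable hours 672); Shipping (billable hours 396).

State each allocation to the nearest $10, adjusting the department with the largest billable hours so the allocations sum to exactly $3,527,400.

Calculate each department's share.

Maintenance: $906,510; Warehouse: $1,039,540; Logistics: $783,200; Plating: $502,210; Shipping: $295,940

Sum of billable hours: 1,213 + 1,391 + 1,048 + 672 + 396 = 4,720.
Pro-rata amounts: Maintenance 906,511.91; Warehouse 1,039,536.74; Logistics 783,202.37; Plating 502,206.10; Shipping 295,942.88.
Rounded to nearest $10: Maintenance $906,510; Warehouse $1,039,540; Logistics $783,200; Plating $502,210; Shipping $295,940. Sum = $3,527,400.
Rounded total matches; no reconciliation needed.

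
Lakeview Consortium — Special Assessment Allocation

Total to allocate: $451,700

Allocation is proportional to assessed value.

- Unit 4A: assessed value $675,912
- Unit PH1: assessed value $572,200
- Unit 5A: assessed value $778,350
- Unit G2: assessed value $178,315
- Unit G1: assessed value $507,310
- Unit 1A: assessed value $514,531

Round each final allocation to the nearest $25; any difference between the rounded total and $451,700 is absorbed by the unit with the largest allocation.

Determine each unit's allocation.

Sum of assessed value: 3,226,618.
Raw shares: Unit 4A 675,912/3,226,618 × $451,700 = 94,622.12; Unit PH1 572,200/3,226,618 × $451,700 = 80,103.30; Unit 5A 778,350/3,226,618 × $451,700 = 108,962.60; Unit G2 178,315/3,226,618 × $451,700 = 24,962.63; Unit G1 507,310/3,226,618 × $451,700 = 71,019.23; Unit 1A 514,531/3,226,618 × $451,700 = 72,030.11.
At nearest $25: Unit 4A $94,625; Unit PH1 $80,100; Unit 5A $108,975; Unit G2 $24,975; Unit G1 $71,025; Unit 1A $72,025. Sum = $451,725.
Difference $451,700 − $451,725 = −$25 applied to largest allocation (Unit 5A): Unit 5A becomes $108,950.

Unit 4A: $94,625 | Unit PH1: $80,100 | Unit 5A: $108,950 | Unit G2: $24,975 | Unit G1: $71,025 | Unit 1A: $72,025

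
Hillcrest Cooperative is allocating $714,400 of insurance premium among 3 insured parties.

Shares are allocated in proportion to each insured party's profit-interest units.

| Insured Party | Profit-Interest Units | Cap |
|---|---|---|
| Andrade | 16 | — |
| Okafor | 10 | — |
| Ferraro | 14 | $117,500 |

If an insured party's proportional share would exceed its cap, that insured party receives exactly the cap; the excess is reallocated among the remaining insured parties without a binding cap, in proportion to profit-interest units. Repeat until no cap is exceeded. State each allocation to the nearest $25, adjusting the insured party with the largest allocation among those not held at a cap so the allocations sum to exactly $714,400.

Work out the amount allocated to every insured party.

Total profit-interest units = 40.
Unconstrained shares: Andrade 285,760.00; Okafor 178,600.00; Ferraro 250,040.00.
Capped: Ferraro ($117,500); residual $596,900 reallocated over remaining profit-interest units 26.
Redistributed shares: Andrade 367,323.08 → $367,325; Okafor 229,576.92 → $229,575.

Andrade: $367,325; Okafor: $229,575; Ferraro: $117,500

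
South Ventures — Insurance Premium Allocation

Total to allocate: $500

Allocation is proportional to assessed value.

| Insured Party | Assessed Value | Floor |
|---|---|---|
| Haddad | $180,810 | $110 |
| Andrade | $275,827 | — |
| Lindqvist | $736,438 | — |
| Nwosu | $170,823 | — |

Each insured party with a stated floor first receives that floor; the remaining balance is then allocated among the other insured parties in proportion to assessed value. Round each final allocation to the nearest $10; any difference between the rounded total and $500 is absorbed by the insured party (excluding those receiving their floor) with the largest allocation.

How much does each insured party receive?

Haddad: $110; Andrade: $90; Lindqvist: $240; Nwosu: $60

Guaranteed amounts: Haddad $110. Remaining pool $390.
Remaining pool split over remaining assessed value 1,183,088: Andrade 90.93 → $90; Lindqvist 242.76 → $240; Nwosu 56.31 → $60.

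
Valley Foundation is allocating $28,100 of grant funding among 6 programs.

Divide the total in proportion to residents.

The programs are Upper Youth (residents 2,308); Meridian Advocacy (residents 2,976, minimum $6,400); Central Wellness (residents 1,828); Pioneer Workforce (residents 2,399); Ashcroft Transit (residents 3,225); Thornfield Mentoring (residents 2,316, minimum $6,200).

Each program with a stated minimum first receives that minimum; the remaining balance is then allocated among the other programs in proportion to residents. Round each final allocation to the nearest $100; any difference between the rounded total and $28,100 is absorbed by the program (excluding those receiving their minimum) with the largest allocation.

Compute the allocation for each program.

Minimums first: Meridian Advocacy $6,400; Thornfield Mentoring $6,200. Residual $15,500.
Residual split over remaining residents 9,760: Upper Youth 3,665.37 → $3,700; Central Wellness 2,903.07 → $2,900; Pioneer Workforce 3,809.89 → $3,800; Ashcroft Transit 5,121.67 → $5,100.

Upper Youth: $3,700 | Meridian Advocacy: $6,400 | Central Wellness: $2,900 | Pioneer Workforce: $3,800 | Ashcroft Transit: $5,100 | Thornfield Mentoring: $6,200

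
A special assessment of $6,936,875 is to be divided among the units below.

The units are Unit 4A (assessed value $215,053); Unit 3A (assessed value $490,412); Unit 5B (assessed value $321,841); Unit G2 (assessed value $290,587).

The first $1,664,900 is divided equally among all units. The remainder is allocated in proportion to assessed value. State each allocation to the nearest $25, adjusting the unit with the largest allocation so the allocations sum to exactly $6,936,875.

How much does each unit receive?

Equal tier: $1,664,900 ÷ 4 = $416,225 apiece.
Remainder $5,271,975 by assessed value (total 1,317,893): Unit 4A 860,277.76 → $860,275; Unit 3A 1,961,797.96 → $1,961,800; Unit 5B 1,287,462.42 → $1,287,450; Unit G2 1,162,436.86 → $1,162,425.
Rounding difference +$25 on remainder applied to Unit 3A.
Totals: Unit 4A $416,225 + $860,275 = $1,276,500; Unit 3A $416,225 + $1,961,825 = $2,378,050; Unit 5B $416,225 + $1,287,450 = $1,703,675; Unit G2 $416,225 + $1,162,425 = $1,578,650.

Unit 4A: $1,276,500 · Unit 3A: $2,378,050 · Unit 5B: $1,703,675 · Unit G2: $1,578,650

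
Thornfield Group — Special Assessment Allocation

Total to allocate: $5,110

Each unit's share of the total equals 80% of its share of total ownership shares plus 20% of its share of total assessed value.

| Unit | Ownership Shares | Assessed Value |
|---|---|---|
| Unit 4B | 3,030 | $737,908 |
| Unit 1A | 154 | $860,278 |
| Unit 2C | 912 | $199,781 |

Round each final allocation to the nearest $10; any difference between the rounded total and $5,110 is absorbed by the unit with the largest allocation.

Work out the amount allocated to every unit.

Totals — ownership shares 4,096, assessed value 1,797,967.
Combined weights (80% ownership shares + 20% assessed value): Unit 4B 0.6739; Unit 1A 0.1258; Unit 2C 0.2003.
Raw shares: Unit 4B 3,443.52; Unit 1A 642.70; Unit 2C 1,023.78.
At nearest $10: Unit 4B $3,440; Unit 1A $640; Unit 2C $1,020. Sum = $5,100.
Difference $5,110 − $5,100 = +$10 applied to largest allocation (Unit 4B): Unit 4B becomes $3,450.

Unit 4B: $3,450 · Unit 1A: $640 · Unit 2C: $1,020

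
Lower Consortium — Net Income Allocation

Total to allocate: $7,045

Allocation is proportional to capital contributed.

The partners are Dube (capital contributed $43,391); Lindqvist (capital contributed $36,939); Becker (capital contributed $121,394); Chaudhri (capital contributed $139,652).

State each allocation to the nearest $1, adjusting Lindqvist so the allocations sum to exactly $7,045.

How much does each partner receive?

Dube: $895 · Lindqvist: $763 · Becker: $2,505 · Chaudhri: $2,882

Sum of capital contributed: 341,376.
Unrounded shares: Dube 43,391/341,376 × $7,045 = 895.46; Lindqvist 36,939/341,376 × $7,045 = 762.31; Becker 121,394/341,376 × $7,045 = 2,505.22; Chaudhri 139,652/341,376 × $7,045 = 2,882.01.
At nearest $1: Dube $895; Lindqvist $762; Becker $2,505; Chaudhri $2,882. Sum = $7,044.
Difference $7,045 − $7,044 = +$1 applied to Lindqvist: Lindqvist becomes $763.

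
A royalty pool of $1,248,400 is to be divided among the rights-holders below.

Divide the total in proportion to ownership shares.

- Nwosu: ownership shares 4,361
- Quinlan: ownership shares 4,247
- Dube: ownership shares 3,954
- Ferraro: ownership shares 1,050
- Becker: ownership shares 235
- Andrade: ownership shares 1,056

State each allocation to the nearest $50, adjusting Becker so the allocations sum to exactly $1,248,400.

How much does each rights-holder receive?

Nwosu: $365,300 | Quinlan: $355,750 | Dube: $331,200 | Ferraro: $87,950 | Becker: $19,750 | Andrade: $88,450

Combined ownership shares = 14,903.
Proportional shares: Nwosu 4,361/14,903 × $1,248,400 = 365,313.86; Quinlan 4,247/14,903 × $1,248,400 = 355,764.26; Dube 3,954/14,903 × $1,248,400 = 331,220.13; Ferraro 1,050/14,903 × $1,248,400 = 87,956.79; Becker 235/14,903 × $1,248,400 = 19,685.57; Andrade 1,056/14,903 × $1,248,400 = 88,459.40.
Rounded to nearest $50: Nwosu $365,300; Quinlan $355,750; Dube $331,200; Ferraro $87,950; Becker $19,700; Andrade $88,450. Sum = $1,248,350.
Difference $1,248,400 − $1,248,350 = +$50 applied to Becker: Becker becomes $19,750.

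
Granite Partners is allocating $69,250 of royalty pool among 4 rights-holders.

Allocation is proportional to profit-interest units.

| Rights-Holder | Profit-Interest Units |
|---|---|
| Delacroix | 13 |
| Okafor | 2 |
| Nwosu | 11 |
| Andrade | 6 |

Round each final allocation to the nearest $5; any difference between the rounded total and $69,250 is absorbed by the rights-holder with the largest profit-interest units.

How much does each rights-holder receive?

Delacroix: $28,130 · Okafor: $4,330 · Nwosu: $23,805 · Andrade: $12,985

Combined profit-interest units = 13 + 2 + 11 + 6 = 32.
Pro-rata amounts: Delacroix 28,132.81; Okafor 4,328.12; Nwosu 23,804.69; Andrade 12,984.38.
Rounded to nearest $5: Delacroix $28,135; Okafor $4,330; Nwosu $23,805; Andrade $12,985. Sum = $69,255.
Difference $69,250 − $69,255 = −$5 applied to largest profit-interest units (Delacroix): Delacroix becomes $28,130.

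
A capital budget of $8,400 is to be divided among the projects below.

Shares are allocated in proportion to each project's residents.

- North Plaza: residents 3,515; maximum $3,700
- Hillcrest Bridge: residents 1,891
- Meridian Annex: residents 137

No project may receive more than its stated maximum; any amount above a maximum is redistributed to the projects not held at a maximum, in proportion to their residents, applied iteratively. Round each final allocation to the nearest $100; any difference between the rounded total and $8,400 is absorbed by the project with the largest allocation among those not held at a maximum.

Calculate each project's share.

Residents total: 5,543.
Proportional shares (ignoring caps): North Plaza 5,326.72; Hillcrest Bridge 2,865.67; Meridian Annex 207.61.
Cap binds for North Plaza ($3,700); balance $4,700 reallocated over remaining residents 2,028.
Redistributed shares: Hillcrest Bridge 4,382.50 → $4,400; Meridian Annex 317.50 → $300.

North Plaza: $3,700 | Hillcrest Bridge: $4,400 | Meridian Annex: $300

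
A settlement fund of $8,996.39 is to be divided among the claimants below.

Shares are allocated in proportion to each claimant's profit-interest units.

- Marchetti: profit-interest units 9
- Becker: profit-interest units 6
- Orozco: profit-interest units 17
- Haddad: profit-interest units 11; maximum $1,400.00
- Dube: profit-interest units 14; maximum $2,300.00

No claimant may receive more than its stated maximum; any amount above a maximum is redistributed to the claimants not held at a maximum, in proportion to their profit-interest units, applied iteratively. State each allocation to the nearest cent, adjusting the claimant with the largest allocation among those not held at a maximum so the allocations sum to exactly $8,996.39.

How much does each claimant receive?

Profit-interest units total: 57.
Unconstrained shares: Marchetti 1,420.4826; Becker 946.9884; Orozco 2,683.1339; Haddad 1,736.1454; Dube 2,209.6396.
Held at cap: Haddad ($1,400.00); remaining pool $7,596.39 reallocated over remaining profit-interest units 46.
Held at cap: Dube ($2,300.00); remaining pool $5,296.39 reallocated over remaining profit-interest units 32.
Remaining shares: Marchetti 1,489.6097 → $1,489.61; Becker 993.0731 → $993.07; Orozco 2,813.7072 → $2,813.71.

Marchetti: $1,489.61 | Becker: $993.07 | Orozco: $2,813.71 | Haddad: $1,400.00 | Dube: $2,300.00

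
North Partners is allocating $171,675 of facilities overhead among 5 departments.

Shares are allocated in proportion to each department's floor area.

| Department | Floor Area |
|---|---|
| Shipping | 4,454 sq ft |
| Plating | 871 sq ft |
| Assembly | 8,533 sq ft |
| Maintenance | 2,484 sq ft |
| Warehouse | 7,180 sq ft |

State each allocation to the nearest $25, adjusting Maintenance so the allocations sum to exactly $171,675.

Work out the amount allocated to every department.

Shipping: $32,500 | Plating: $6,350 | Assembly: $62,275 | Maintenance: $18,150 | Warehouse: $52,400

Total floor area = 23,522.
Unrounded shares: Shipping 4,454/23,522 × $171,675 = 32,507.46; Plating 871/23,522 × $171,675 = 6,356.98; Assembly 8,533/23,522 × $171,675 = 62,277.99; Maintenance 2,484/23,522 × $171,675 = 18,129.44; Warehouse 7,180/23,522 × $171,675 = 52,403.13.
After rounding ($25): Shipping $32,500; Plating $6,350; Assembly $62,275; Maintenance $18,125; Warehouse $52,400. Sum = $171,650.
Difference $171,675 − $171,650 = +$25 applied to Maintenance: Maintenance becomes $18,150.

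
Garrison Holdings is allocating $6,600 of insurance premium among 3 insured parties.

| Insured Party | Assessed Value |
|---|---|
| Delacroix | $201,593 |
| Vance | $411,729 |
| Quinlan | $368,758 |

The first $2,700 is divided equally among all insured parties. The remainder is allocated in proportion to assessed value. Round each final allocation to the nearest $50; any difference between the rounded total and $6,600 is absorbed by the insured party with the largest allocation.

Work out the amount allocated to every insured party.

Delacroix: $1,700 | Vance: $2,550 | Quinlan: $2,350

First tranche $2,700 split equally: $900 each.
Remainder $3,900 by assessed value (total 982,080): Delacroix 800.56 → $800; Vance 1,635.04 → $1,650; Quinlan 1,464.40 → $1,450.
Totals: Delacroix $900 + $800 = $1,700; Vance $900 + $1,650 = $2,550; Quinlan $900 + $1,450 = $2,350.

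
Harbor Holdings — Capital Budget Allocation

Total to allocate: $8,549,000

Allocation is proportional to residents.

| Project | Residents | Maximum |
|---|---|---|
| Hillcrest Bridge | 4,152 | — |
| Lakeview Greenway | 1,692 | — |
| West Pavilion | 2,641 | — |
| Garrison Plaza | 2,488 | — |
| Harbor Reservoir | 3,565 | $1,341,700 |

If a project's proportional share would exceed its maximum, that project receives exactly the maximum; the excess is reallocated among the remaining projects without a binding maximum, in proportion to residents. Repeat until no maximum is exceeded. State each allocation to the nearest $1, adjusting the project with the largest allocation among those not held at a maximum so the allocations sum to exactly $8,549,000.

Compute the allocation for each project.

Residents total: 14,538.
Pro-rata shares before constraints: Hillcrest Bridge 2,441,563.35; Lakeview Greenway 994,972.35; West Pavilion 1,553,027.17; Garrison Plaza 1,463,056.27; Harbor Reservoir 2,096,380.86.
Held at cap: Harbor Reservoir ($1,341,700); balance $7,207,300 reallocated over remaining residents 10,973.
Remaining shares: Hillcrest Bridge 2,727,121.99 → $2,727,122; Lakeview Greenway 1,111,341.62 → $1,111,342; West Pavilion 1,734,665.02 → $1,734,665; Garrison Plaza 1,634,171.37 → $1,634,171.

Hillcrest Bridge: $2,727,122 | Lakeview Greenway: $1,111,342 | West Pavilion: $1,734,665 | Garrison Plaza: $1,634,171 | Harbor Reservoir: $1,341,700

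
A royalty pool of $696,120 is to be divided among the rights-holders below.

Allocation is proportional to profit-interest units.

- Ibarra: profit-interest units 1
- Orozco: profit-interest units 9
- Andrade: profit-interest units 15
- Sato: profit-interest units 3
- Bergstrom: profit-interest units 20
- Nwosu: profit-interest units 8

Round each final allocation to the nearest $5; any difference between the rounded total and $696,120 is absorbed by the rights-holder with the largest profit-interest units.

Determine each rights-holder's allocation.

Ibarra: $12,430 | Orozco: $111,875 | Andrade: $186,460 | Sato: $37,290 | Bergstrom: $248,620 | Nwosu: $99,445

Combined profit-interest units = 1 + 9 + 15 + 3 + 20 + 8 = 56.
Unrounded shares: Ibarra 12,430.71; Orozco 111,876.43; Andrade 186,460.71; Sato 37,292.14; Bergstrom 248,614.29; Nwosu 99,445.71.
After rounding ($5): Ibarra $12,430; Orozco $111,875; Andrade $186,460; Sato $37,290; Bergstrom $248,615; Nwosu $99,445. Sum = $696,115.
Difference $696,120 − $696,115 = +$5 applied to largest profit-interest units (Bergstrom): Bergstrom becomes $248,620.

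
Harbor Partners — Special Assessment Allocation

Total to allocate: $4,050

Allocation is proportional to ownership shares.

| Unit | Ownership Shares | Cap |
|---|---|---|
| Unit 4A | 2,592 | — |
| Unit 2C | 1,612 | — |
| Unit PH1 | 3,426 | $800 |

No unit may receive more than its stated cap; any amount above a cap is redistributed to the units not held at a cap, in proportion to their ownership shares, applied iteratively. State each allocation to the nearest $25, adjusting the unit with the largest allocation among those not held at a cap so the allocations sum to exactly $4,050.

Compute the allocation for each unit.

Ownership shares total: 7,630.
Unconstrained shares: Unit 4A 1,375.83; Unit 2C 855.65; Unit PH1 1,818.52.
Capped: Unit PH1 ($800); balance $3,250 reallocated over remaining ownership shares 4,204.
Remaining shares: Unit 4A 2,003.81 → $2,000; Unit 2C 1,246.19 → $1,250.

Unit 4A: $2,000; Unit 2C: $1,250; Unit PH1: $800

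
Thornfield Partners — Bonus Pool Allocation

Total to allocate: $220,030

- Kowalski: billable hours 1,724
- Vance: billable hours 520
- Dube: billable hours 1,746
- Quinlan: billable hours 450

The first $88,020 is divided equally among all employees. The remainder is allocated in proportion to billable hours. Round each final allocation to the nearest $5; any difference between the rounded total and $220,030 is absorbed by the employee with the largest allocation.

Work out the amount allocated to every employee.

First tranche $88,020 split equally: $22,005 each.
Remainder $132,010 by billable hours (total 4,440): Kowalski 51,257.94 → $51,260; Vance 15,460.63 → $15,460; Dube 51,912.04 → $51,910; Quinlan 13,379.39 → $13,380.
Totals: Kowalski $22,005 + $51,260 = $73,265; Vance $22,005 + $15,460 = $37,465; Dube $22,005 + $51,910 = $73,915; Quinlan $22,005 + $13,380 = $35,385.

Kowalski: $73,265 · Vance: $37,465 · Dube: $73,915 · Quinlan: $35,385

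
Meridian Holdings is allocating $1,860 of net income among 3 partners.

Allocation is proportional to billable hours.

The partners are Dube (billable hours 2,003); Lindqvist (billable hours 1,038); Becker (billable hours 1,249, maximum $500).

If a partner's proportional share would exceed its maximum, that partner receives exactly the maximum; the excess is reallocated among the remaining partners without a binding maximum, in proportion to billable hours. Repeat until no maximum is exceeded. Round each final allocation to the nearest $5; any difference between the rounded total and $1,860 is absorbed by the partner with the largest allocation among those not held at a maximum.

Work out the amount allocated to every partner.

Combined billable hours = 4,290.
Pro-rata shares before constraints: Dube 868.43; Lindqvist 450.04; Becker 541.52.
Held at cap: Becker ($500); remaining pool $1,360 reallocated over remaining billable hours 3,041.
Redistributed shares: Dube 895.78 → $895; Lindqvist 464.22 → $465.

Dube: $895 · Lindqvist: $465 · Becker: $500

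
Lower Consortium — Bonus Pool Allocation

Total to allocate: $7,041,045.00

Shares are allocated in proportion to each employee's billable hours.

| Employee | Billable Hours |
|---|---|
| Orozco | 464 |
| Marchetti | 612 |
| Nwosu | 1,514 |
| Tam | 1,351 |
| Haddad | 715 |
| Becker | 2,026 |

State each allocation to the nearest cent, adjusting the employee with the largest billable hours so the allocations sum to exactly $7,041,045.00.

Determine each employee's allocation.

Combined billable hours = 464 + 612 + 1,514 + 1,351 + 715 + 2,026 = 6,682.
Pro-rata amounts: Orozco 488,932.1880; Marchetti 644,884.6962; Nwosu 1,595,352.0099; Tam 1,423,593.5042; Haddad 753,419.2121; Becker 2,134,863.3897.
At nearest cent: Orozco $488,932.19; Marchetti $644,884.70; Nwosu $1,595,352.01; Tam $1,423,593.50; Haddad $753,419.21; Becker $2,134,863.39. Sum = $7,041,045.00.
Rounded total matches; no reconciliation needed.

Orozco: $488,932.19 | Marchetti: $644,884.70 | Nwosu: $1,595,352.01 | Tam: $1,423,593.50 | Haddad: $753,419.21 | Becker: $2,134,863.39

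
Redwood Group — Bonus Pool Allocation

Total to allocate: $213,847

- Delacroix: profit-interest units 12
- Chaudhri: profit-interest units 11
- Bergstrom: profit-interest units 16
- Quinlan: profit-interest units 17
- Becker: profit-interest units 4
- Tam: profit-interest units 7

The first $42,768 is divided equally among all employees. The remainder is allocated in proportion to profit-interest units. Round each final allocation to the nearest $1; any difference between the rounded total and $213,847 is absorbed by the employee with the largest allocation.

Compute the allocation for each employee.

$42,768 shared equally gives $7,128 per employee.
Remainder $171,079 by profit-interest units (total 67): Delacroix 30,641.01 → $30,641; Chaudhri 28,087.60 → $28,088; Bergstrom 40,854.69 → $40,855; Quinlan 43,408.10 → $43,408; Becker 10,213.67 → $10,214; Tam 17,873.93 → $17,874.
Rounding difference −$1 on remainder applied to Quinlan.
Totals: Delacroix $7,128 + $30,641 = $37,769; Chaudhri $7,128 + $28,088 = $35,216; Bergstrom $7,128 + $40,855 = $47,983; Quinlan $7,128 + $43,407 = $50,535; Becker $7,128 + $10,214 = $17,342; Tam $7,128 + $17,874 = $25,002.

Delacroix: $37,769 | Chaudhri: $35,216 | Bergstrom: $47,983 | Quinlan: $50,535 | Becker: $17,342 | Tam: $25,002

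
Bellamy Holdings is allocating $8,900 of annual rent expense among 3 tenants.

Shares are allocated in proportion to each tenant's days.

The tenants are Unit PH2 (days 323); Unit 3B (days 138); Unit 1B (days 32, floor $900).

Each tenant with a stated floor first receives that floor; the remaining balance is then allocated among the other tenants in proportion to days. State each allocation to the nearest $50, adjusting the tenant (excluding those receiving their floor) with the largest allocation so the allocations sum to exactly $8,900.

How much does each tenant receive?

Unit PH2: $5,600 · Unit 3B: $2,400 · Unit 1B: $900

Guaranteed amounts: Unit 1B $900. Balance $8,000.
Balance split over remaining days 461: Unit PH2 5,605.21 → $5,600; Unit 3B 2,394.79 → $2,400.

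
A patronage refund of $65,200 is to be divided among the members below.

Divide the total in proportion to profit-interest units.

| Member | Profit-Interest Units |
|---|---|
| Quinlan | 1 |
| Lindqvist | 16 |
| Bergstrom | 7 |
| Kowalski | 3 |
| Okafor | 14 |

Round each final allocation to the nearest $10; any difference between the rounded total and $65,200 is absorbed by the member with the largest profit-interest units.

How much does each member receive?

Total profit-interest units = 1 + 16 + 7 + 3 + 14 = 41.
Pro-rata amounts: Quinlan 1,590.24; Lindqvist 25,443.90; Bergstrom 11,131.71; Kowalski 4,770.73; Okafor 22,263.41.
After rounding ($10): Quinlan $1,590; Lindqvist $25,440; Bergstrom $11,130; Kowalski $4,770; Okafor $22,260. Sum = $65,190.
Difference $65,200 − $65,190 = +$10 applied to largest profit-interest units (Lindqvist): Lindqvist becomes $25,450.

Quinlan: $1,590; Lindqvist: $25,450; Bergstrom: $11,130; Kowalski: $4,770; Okafor: $22,260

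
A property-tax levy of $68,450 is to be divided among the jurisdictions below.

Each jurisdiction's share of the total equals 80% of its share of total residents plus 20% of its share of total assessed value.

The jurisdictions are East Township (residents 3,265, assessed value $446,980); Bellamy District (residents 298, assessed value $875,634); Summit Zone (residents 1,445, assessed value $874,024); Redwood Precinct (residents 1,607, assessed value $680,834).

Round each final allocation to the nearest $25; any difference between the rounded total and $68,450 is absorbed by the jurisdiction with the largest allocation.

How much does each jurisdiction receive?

East Township: $29,150 | Bellamy District: $6,625 | Summit Zone: $16,125 | Redwood Precinct: $16,550

Totals — residents 6,615, assessed value 2,877,472.
Blended shares (80% residents + 20% assessed value): East Township 0.4259; Bellamy District 0.0969; Summit Zone 0.2355; Redwood Precinct 0.2417.
Unrounded shares: East Township 29,154.75; Bellamy District 6,632.85; Summit Zone 16,120.23; Redwood Precinct 16,542.16.
Rounded to nearest $25: East Township $29,150; Bellamy District $6,625; Summit Zone $16,125; Redwood Precinct $16,550. Sum = $68,450.
Sum already equals the total — no adjustment.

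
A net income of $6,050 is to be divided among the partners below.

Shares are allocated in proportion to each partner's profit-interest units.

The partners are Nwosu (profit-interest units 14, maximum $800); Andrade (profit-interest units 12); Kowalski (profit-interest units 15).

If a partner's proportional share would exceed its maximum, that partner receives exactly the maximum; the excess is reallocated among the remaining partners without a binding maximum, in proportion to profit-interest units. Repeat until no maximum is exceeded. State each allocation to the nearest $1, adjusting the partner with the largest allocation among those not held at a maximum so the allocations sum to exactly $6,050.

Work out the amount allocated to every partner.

Sum of profit-interest units: 41.
Pro-rata shares before constraints: Nwosu 2,065.85; Andrade 1,770.73; Kowalski 2,213.41.
Held at cap: Nwosu ($800); balance $5,250 reallocated over remaining profit-interest units 27.
Redistributed shares: Andrade 2,333.33 → $2,333; Kowalski 2,916.67 → $2,917.

Nwosu: $800 · Andrade: $2,333 · Kowalski: $2,917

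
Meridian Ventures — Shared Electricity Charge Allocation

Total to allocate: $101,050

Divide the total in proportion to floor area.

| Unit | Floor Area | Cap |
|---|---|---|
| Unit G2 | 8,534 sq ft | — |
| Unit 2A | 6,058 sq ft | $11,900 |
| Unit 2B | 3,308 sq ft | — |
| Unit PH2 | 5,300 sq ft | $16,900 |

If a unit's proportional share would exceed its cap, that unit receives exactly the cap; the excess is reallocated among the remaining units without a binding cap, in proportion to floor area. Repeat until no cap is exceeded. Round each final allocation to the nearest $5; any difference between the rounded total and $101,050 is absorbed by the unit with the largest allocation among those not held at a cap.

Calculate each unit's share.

Unit G2: $52,065 | Unit 2A: $11,900 | Unit 2B: $20,185 | Unit PH2: $16,900

Floor area total: 23,200.
Unconstrained shares: Unit G2 37,170.72; Unit 2A 26,386.25; Unit 2B 14,408.34; Unit PH2 23,084.70.
Cap binds for Unit 2A ($11,900), Unit PH2 ($16,900); remaining pool $72,250 reallocated over remaining floor area 11,842.
Remaining shares: Unit G2 52,067.35 → $52,065; Unit 2B 20,182.65 → $20,185.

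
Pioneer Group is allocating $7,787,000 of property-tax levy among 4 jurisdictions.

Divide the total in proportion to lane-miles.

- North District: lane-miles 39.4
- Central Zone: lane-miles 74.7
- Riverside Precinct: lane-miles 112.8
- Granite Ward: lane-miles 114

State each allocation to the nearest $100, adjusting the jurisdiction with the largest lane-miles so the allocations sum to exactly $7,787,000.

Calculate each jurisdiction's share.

North District: $900,000 · Central Zone: $1,706,300 · Riverside Precinct: $2,576,600 · Granite Ward: $2,604,100

Combined lane-miles = 340.9.
Proportional shares: North District 39.4/340.9 × $7,787,000 = 899,993.55; Central Zone 74.7/340.9 × $7,787,000 = 1,706,332.94; Riverside Precinct 112.8/340.9 × $7,787,000 = 2,576,631.27; Granite Ward 114/340.9 × $7,787,000 = 2,604,042.24.
After rounding ($100): North District $900,000; Central Zone $1,706,300; Riverside Precinct $2,576,600; Granite Ward $2,604,000. Sum = $7,786,900.
Difference $7,787,000 − $7,786,900 = +$100 applied to largest lane-miles (Granite Ward): Granite Ward becomes $2,604,100.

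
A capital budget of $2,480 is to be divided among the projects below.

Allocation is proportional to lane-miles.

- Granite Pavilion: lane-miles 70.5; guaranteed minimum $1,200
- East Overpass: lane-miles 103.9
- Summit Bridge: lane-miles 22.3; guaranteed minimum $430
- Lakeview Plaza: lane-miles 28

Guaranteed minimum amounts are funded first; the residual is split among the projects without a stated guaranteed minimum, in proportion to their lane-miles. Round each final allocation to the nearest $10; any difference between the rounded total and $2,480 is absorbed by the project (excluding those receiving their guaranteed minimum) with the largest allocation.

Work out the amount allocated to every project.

Granite Pavilion: $1,200 · East Overpass: $670 · Summit Bridge: $430 · Lakeview Plaza: $180

Fund the minimums — Granite Pavilion $1,200; Summit Bridge $430. Remaining pool $850.
Remaining pool split over remaining lane-miles 131.9: East Overpass 669.56 → $670; Lakeview Plaza 180.44 → $180.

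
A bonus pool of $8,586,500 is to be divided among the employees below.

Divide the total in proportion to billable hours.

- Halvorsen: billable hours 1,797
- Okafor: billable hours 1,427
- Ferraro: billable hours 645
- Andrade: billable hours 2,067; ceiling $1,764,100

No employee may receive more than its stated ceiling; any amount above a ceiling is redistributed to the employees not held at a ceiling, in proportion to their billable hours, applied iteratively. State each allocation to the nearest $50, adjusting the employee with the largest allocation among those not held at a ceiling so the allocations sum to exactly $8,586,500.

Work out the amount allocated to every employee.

Halvorsen: $3,168,750; Okafor: $2,516,300; Ferraro: $1,137,350; Andrade: $1,764,100

Billable hours total: 5,936.
Pro-rata shares before constraints: Halvorsen 2,599,383.51; Okafor 2,064,173.77; Ferraro 933,000.76; Andrade 2,989,941.96.
Cap binds for Andrade ($1,764,100); balance $6,822,400 reallocated over remaining billable hours 3,869.
Redistributed shares: Halvorsen 3,168,739.42 → $3,168,750; Okafor 2,516,300.03 → $2,516,300; Ferraro 1,137,360.56 → $1,137,350.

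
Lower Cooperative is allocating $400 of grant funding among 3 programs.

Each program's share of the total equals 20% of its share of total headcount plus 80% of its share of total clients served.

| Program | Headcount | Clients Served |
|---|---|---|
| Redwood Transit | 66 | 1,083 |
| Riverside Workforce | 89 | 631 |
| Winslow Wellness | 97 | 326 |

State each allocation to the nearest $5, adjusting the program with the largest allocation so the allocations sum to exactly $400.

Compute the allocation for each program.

Headcount total 252; clients served total 2,040.
Composite weights (20% headcount + 80% clients served): Redwood Transit 0.4771; Riverside Workforce 0.3181; Winslow Wellness 0.2048.
Proportional shares: Redwood Transit 190.83; Riverside Workforce 127.23; Winslow Wellness 81.93.
Rounded to nearest $5: Redwood Transit $190; Riverside Workforce $125; Winslow Wellness $80. Sum = $395.
Difference $400 − $395 = +$5 applied to largest allocation (Redwood Transit): Redwood Transit becomes $195.

Redwood Transit: $195 | Riverside Workforce: $125 | Winslow Wellness: $80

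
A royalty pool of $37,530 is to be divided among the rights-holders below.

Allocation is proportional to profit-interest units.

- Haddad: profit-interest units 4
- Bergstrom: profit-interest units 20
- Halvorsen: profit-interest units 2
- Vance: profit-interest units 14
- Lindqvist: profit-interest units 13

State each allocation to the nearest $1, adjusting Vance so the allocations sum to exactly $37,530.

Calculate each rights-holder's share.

Sum of profit-interest units: 53.
Proportional shares: Haddad 4/53 × $37,530 = 2,832.45; Bergstrom 20/53 × $37,530 = 14,162.26; Halvorsen 2/53 × $37,530 = 1,416.23; Vance 14/53 × $37,530 = 9,913.58; Lindqvist 13/53 × $37,530 = 9,205.47.
After rounding ($1): Haddad $2,832; Bergstrom $14,162; Halvorsen $1,416; Vance $9,914; Lindqvist $9,205. Sum = $37,529.
Difference $37,530 − $37,529 = +$1 applied to Vance: Vance becomes $9,915.

Haddad: $2,832; Bergstrom: $14,162; Halvorsen: $1,416; Vance: $9,915; Lindqvist: $9,205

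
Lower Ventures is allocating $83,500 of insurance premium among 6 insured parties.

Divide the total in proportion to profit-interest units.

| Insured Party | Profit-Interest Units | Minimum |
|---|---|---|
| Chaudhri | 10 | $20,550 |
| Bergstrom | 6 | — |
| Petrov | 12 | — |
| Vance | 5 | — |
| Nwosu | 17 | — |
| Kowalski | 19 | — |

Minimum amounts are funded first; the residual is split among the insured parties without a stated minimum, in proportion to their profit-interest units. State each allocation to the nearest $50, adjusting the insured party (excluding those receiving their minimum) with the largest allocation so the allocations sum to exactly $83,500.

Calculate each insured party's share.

Chaudhri: $20,550 | Bergstrom: $6,400 | Petrov: $12,800 | Vance: $5,350 | Nwosu: $18,150 | Kowalski: $20,250

Minimums first: Chaudhri $20,550. Remaining pool $62,950.
Remaining pool split over remaining profit-interest units 59: Bergstrom 6,401.69 → $6,400; Petrov 12,803.39 → $12,800; Vance 5,334.75 → $5,350; Nwosu 18,138.14 → $18,150; Kowalski 20,272.03 → $20,250.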